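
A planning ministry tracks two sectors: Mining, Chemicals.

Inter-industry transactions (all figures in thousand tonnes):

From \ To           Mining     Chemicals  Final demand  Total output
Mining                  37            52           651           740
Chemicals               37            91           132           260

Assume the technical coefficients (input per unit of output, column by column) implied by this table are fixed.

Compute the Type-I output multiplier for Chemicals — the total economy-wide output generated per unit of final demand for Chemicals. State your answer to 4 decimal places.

Technical coefficients a_ij = z_ij / X_j:
  a_MM = 37/740 = 0.05, a_CM = 37/740 = 0.05
  a_MC = 52/260 = 0.20, a_CC = 91/260 = 0.35
I − A =
  [   0.95    -0.20]
  [  -0.05     0.65]
det(I−A) = (0.95)(0.65) − (-0.20)(-0.05) = 0.6075
adj(I−A) = [[0.65, 0.20], [0.05, 0.95]]
(I − A)⁻¹ = adj(I−A) / det(I−A) ≈
  [   1.06996     0.32922]
  [   0.08230     1.56379]
The output multiplier for sector j is the column-j sum of the Leontief inverse (I − A)⁻¹ = adj(I−A) / det(I−A).
Column C of adj(I−A): (0.20, 0.95); det(I−A) = 0.6075.
m_C = (0.20 + 0.95) / 0.6075 = 1.15 / 0.6075 ≈ 1.8930.

m_C = 1.8930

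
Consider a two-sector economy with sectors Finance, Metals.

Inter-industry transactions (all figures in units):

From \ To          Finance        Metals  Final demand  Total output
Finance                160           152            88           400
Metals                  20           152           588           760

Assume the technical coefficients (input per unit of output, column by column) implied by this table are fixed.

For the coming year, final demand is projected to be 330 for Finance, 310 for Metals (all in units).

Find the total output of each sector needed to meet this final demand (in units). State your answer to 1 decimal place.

Technical coefficients a_ij = z_ij / X_j:
  a_FF = 160/400 = 0.40, a_MF = 20/400 = 0.05
  a_FM = 152/760 = 0.20, a_MM = 152/760 = 0.20
I − A =
  [   0.60    -0.20]
  [  -0.05     0.80]
det(I−A) = (0.60)(0.80) − (-0.20)(-0.05) = 0.4700
adj(I−A) = [[0.80, 0.20], [0.05, 0.60]]
(I − A)⁻¹ = adj(I−A) / det(I−A) ≈
  [   1.7021     0.4255]
  [   0.1064     1.2766]
x = (I − A)⁻¹ d = adj(I−A)·d / det(I−A), with det(I−A) = 0.4700:
  x_F = (0.80·330 + 0.20·310) / 0.4700 = 326.00 / 0.4700 ≈ 693.6
  x_M = (0.05·330 + 0.60·310) / 0.4700 = 202.50 / 0.4700 ≈ 430.9

x_F = 693.6, x_M = 430.9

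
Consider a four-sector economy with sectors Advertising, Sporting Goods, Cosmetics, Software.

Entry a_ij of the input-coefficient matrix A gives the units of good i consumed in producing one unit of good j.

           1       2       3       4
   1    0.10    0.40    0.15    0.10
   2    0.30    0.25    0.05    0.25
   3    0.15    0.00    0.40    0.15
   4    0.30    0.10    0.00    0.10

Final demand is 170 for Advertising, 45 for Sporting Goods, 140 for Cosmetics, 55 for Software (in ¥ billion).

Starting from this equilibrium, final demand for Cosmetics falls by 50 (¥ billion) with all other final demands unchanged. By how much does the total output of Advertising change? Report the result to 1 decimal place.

I − A =
  [   0.90    -0.40    -0.15    -0.10]
  [  -0.30     0.75    -0.05    -0.25]
  [  -0.15     0.00     0.60    -0.15]
  [  -0.30    -0.10     0.00     0.90]
Compute the cofactors C_ij = (−1)^(i+j)·(3×3 minor ij) of I−A; the adjugate is their transpose:
adj(I−A) = Cᵀ =
  [ 0.389250   0.224250   0.116000   0.124875]
  [ 0.216000   0.441000   0.090750   0.161625]
  [ 0.135750   0.087000   0.421500   0.109500]
  [ 0.153750   0.123750   0.048750   0.313125]
det(I−A) = Σ_j (I−A)_1j·C_1j = (0.90)(0.389250) + (-0.40)(0.216000) + (-0.15)(0.135750) + (-0.10)(0.153750) = 0.2281875
(I − A)⁻¹ = adj(I−A) / det(I−A) ≈
  [   1.7058     0.9827     0.5084     0.5472]
  [   0.9466     1.9326     0.3977     0.7083]
  [   0.5949     0.3813     1.8472     0.4799]
  [   0.6738     0.5423     0.2136     1.3722]
Δx = (I − A)⁻¹ Δd with Δd having -50 in the Cosmetics component and 0 elsewhere.
So Δx_1 = L_13 · (-50), where L_13 = adj(I−A)_13 / det(I−A) = 0.116000 / 0.2281875.
Δx_1 = 0.116000 × (-50) / 0.2281875 = -5.80 / 0.2281875 ≈ -25.4.

Δx_1 = -25.4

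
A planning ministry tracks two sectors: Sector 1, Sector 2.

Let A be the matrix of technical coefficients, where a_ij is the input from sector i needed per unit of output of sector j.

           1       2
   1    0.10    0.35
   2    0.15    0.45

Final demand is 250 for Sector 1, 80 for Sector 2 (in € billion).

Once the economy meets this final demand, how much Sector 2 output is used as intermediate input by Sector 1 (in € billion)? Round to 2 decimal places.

I − A =
  [   0.90    -0.35]
  [  -0.15     0.55]
det(I−A) = (0.90)(0.55) − (-0.35)(-0.15) = 0.4425
adj(I−A) = [[0.55, 0.35], [0.15, 0.90]]
(I − A)⁻¹ = adj(I−A) / det(I−A) ≈
  [   1.2429     0.7910]
  [   0.3390     2.0339]
First solve x = (I − A)⁻¹ d = adj(I−A)·d / det(I−A); in particular x_1 = (0.55·250 + 0.35·80) / 0.4425 = 165.50 / 0.4425 ≈ 374.0113.
Intermediate flow from 2 to 1: z_21 = a_21 · x_1 = 0.15 × 165.50 / 0.4425 = 24.825 / 0.4425 ≈ 56.10.

z_21 = 56.10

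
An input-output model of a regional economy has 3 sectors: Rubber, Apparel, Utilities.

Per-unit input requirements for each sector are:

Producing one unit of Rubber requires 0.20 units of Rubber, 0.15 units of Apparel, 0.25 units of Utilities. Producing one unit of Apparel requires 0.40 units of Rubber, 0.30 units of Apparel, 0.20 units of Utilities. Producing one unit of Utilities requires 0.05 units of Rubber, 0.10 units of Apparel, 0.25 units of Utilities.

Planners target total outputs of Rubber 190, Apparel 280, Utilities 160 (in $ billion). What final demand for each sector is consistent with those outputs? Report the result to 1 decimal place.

I − A =
  [   0.80    -0.40    -0.05]
  [  -0.15     0.70    -0.10]
  [  -0.25    -0.20     0.75]
d = (I − A) x:
  d_R = (+0.80)·190 + (-0.40)·280 + (-0.05)·160 = 32.0
  d_A = (-0.15)·190 + (+0.70)·280 + (-0.10)·160 = 151.5
  d_U = (-0.25)·190 + (-0.20)·280 + (+0.75)·160 = 16.5

d_R = 32.0, d_A = 151.5, d_U = 16.5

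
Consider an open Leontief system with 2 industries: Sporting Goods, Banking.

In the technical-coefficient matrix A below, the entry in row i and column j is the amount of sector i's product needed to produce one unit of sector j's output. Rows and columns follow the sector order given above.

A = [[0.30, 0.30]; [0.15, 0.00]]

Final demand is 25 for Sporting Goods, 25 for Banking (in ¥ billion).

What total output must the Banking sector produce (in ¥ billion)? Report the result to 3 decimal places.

I − A =
  [   0.70    -0.30]
  [  -0.15     1.00]
det(I−A) = (0.70)(1.00) − (-0.30)(-0.15) = 0.6550
adj(I−A) = [[1.00, 0.30], [0.15, 0.70]]
(I − A)⁻¹ = adj(I−A) / det(I−A) ≈
  [   1.5267     0.4580]
  [   0.2290     1.0687]
x = (I − A)⁻¹ d = adj(I−A)·d / det(I−A), with det(I−A) = 0.6550:
  x_1 = (1.00·25 + 0.30·25) / 0.6550 = 32.50 / 0.6550 ≈ 49.618
  x_2 = (0.15·25 + 0.70·25) / 0.6550 = 21.25 / 0.6550 ≈ 32.443

x_2 = 32.443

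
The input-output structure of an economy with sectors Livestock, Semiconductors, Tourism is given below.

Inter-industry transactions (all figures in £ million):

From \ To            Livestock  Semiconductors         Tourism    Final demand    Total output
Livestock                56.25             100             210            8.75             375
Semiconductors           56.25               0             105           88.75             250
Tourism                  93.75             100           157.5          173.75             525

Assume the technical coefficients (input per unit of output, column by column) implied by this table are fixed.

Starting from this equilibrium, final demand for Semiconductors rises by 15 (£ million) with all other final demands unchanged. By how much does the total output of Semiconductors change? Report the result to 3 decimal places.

Δx_2 = 21.774

Technical coefficients a_ij = z_ij / X_j:
  a_11 = 56.25/375 = 0.15, a_21 = 56.25/375 = 0.15, a_31 = 93.75/375 = 0.25
  a_12 = 100/250 = 0.40, a_22 = 0/250 = 0.00, a_32 = 100/250 = 0.40
  a_13 = 210/525 = 0.40, a_23 = 105/525 = 0.20, a_33 = 157.5/525 = 0.30
I − A =
  [   0.85    -0.40    -0.40]
  [  -0.15     1.00    -0.20]
  [  -0.25    -0.40     0.70]
Cofactors of I−A, C_ij = (−1)^(i+j)·(minor ij) (rows/columns in the sector order above):
  C_11 = (1.00)(0.70) − (-0.20)(-0.40) = 0.6200
  C_12 = −[(-0.15)(0.70) − (-0.20)(-0.25)] = 0.1550
  C_13 = (-0.15)(-0.40) − (1.00)(-0.25) = 0.3100
  C_21 = −[(-0.40)(0.70) − (-0.40)(-0.40)] = 0.4400
  C_22 = (0.85)(0.70) − (-0.40)(-0.25) = 0.4950
  C_23 = −[(0.85)(-0.40) − (-0.40)(-0.25)] = 0.4400
  C_31 = (-0.40)(-0.20) − (-0.40)(1.00) = 0.4800
  C_32 = −[(0.85)(-0.20) − (-0.40)(-0.15)] = 0.2300
  C_33 = (0.85)(1.00) − (-0.40)(-0.15) = 0.7900
det(I−A) = Σ_j (I−A)_1j·C_1j = (0.85)(0.6200) + (-0.40)(0.1550) + (-0.40)(0.3100) = 0.3410
adj(I−A) = Cᵀ =
  [ 0.6200   0.4400   0.4800]
  [ 0.1550   0.4950   0.2300]
  [ 0.3100   0.4400   0.7900]
(I − A)⁻¹ = adj(I−A) / det(I−A) ≈
  [   1.8182     1.2903     1.4076]
  [   0.4545     1.4516     0.6745]
  [   0.9091     1.2903     2.3167]
Δx = (I − A)⁻¹ Δd with Δd having +15 in the Semiconductors component and 0 elsewhere.
So Δx_2 = L_22 · (+15), where L_22 = adj(I−A)_22 / det(I−A) = 0.4950 / 0.3410.
Δx_2 = 0.4950 × (+15) / 0.3410 = 7.425 / 0.3410 ≈ 21.774.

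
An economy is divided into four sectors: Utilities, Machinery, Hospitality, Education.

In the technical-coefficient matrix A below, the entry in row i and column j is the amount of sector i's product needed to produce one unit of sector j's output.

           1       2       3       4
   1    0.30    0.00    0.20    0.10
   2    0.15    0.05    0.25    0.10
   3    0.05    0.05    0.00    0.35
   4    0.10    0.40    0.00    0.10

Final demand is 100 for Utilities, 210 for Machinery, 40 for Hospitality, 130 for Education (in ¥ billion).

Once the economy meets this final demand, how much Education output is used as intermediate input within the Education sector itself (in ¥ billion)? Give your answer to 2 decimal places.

I − A =
  [   0.70     0.00    -0.20    -0.10]
  [  -0.15     0.95    -0.25    -0.10]
  [  -0.05    -0.05     1.00    -0.35]
  [  -0.10    -0.40     0.00     0.90]
Compute the cofactors C_ij = (−1)^(i+j)·(3×3 minor ij) of I−A; the adjugate is their transpose:
adj(I−A) = Cᵀ =
  [ 0.76875   0.07700   0.17300   0.16125]
  [ 0.16500   0.60400   0.18400   0.15700]
  [ 0.10225   0.13100   0.55500   0.24175]
  [ 0.15875   0.27700   0.10100   0.64525]
det(I−A) = Σ_j (I−A)_1j·C_1j = (0.70)(0.76875) + (0.00)(0.16500) + (-0.20)(0.10225) + (-0.10)(0.15875) = 0.5018
(I − A)⁻¹ = adj(I−A) / det(I−A) ≈
  [   1.5320     0.1534     0.3448     0.3213]
  [   0.3288     1.2037     0.3667     0.3129]
  [   0.2038     0.2611     1.1060     0.4818]
  [   0.3164     0.5520     0.2013     1.2859]
First solve x = (I − A)⁻¹ d = adj(I−A)·d / det(I−A); in particular x_4 = (0.15875·100 + 0.27700·210 + 0.10100·40 + 0.64525·130) / 0.5018 = 161.9675 / 0.5018 ≈ 322.7730.
Intermediate flow from 4 to 4: z_44 = a_44 · x_4 = 0.10 × 161.9675 / 0.5018 = 16.19675 / 0.5018 ≈ 32.28.

z_44 = 32.28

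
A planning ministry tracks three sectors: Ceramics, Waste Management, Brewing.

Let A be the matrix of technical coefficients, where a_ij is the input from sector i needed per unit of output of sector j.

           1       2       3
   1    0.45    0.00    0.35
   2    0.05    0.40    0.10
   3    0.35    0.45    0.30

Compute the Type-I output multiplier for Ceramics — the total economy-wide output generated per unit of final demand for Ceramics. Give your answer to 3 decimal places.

m_1 = 5.425

I − A =
  [   0.55     0.00    -0.35]
  [  -0.05     0.60    -0.10]
  [  -0.35    -0.45     0.70]
Cofactors of I−A, C_ij = (−1)^(i+j)·(minor ij) (rows/columns in the sector order above):
  C_11 = (0.60)(0.70) − (-0.10)(-0.45) = 0.3750
  C_12 = −[(-0.05)(0.70) − (-0.10)(-0.35)] = 0.0700
  C_13 = (-0.05)(-0.45) − (0.60)(-0.35) = 0.2325
  C_21 = −[(0.00)(0.70) − (-0.35)(-0.45)] = 0.1575
  C_22 = (0.55)(0.70) − (-0.35)(-0.35) = 0.2625
  C_23 = −[(0.55)(-0.45) − (0.00)(-0.35)] = 0.2475
  C_31 = (0.00)(-0.10) − (-0.35)(0.60) = 0.2100
  C_32 = −[(0.55)(-0.10) − (-0.35)(-0.05)] = 0.0725
  C_33 = (0.55)(0.60) − (0.00)(-0.05) = 0.3300
det(I−A) = Σ_j (I−A)_1j·C_1j = (0.55)(0.3750) + (0.00)(0.0700) + (-0.35)(0.2325) = 0.124875
adj(I−A) = Cᵀ =
  [ 0.3750   0.1575   0.2100]
  [ 0.0700   0.2625   0.0725]
  [ 0.2325   0.2475   0.3300]
(I − A)⁻¹ = adj(I−A) / det(I−A) ≈
  [   3.0030     1.2613     1.6817]
  [   0.5606     2.1021     0.5806]
  [   1.8619     1.9820     2.6426]
The output multiplier for sector j is the column-j sum of the Leontief inverse (I − A)⁻¹ = adj(I−A) / det(I−A).
Column 1 of adj(I−A): (0.3750, 0.0700, 0.2325); det(I−A) = 0.124875.
m_1 = (0.3750 + 0.0700 + 0.2325) / 0.124875 = 0.6775 / 0.124875 ≈ 5.425.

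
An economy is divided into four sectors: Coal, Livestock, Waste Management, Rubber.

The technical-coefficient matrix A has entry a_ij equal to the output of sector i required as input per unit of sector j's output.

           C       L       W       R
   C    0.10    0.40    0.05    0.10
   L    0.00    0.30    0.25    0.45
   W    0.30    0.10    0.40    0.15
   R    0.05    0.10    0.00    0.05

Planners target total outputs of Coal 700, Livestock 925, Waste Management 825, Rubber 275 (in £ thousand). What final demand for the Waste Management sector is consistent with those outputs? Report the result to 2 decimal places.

I − A =
  [   0.90    -0.40    -0.05    -0.10]
  [   0.00     0.70    -0.25    -0.45]
  [  -0.30    -0.10     0.60    -0.15]
  [  -0.05    -0.10     0.00     0.95]
d = (I − A) x:
  d_C = (+0.90)·700 + (-0.40)·925 + (-0.05)·825 + (-0.10)·275 = 191.25
  d_L = (+0.00)·700 + (+0.70)·925 + (-0.25)·825 + (-0.45)·275 = 317.50
  d_W = (-0.30)·700 + (-0.10)·925 + (+0.60)·825 + (-0.15)·275 = 151.25
  d_R = (-0.05)·700 + (-0.10)·925 + (+0.00)·825 + (+0.95)·275 = 133.75

d_W = 151.25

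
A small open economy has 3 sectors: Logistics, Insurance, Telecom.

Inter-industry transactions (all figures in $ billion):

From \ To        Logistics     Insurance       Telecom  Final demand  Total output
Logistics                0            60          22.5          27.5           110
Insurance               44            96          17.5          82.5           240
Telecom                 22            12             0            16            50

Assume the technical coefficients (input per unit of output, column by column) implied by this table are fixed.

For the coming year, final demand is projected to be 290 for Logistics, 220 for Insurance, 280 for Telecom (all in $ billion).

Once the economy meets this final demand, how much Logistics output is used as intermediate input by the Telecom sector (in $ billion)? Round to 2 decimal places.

z_13 = 226.79

Technical coefficients a_ij = z_ij / X_j:
  a_11 = 0/110 = 0.00, a_21 = 44/110 = 0.40, a_31 = 22/110 = 0.20
  a_12 = 60/240 = 0.25, a_22 = 96/240 = 0.40, a_32 = 12/240 = 0.05
  a_13 = 22.5/50 = 0.45, a_23 = 17.5/50 = 0.35, a_33 = 0/50 = 0.00
I − A =
  [   1.00    -0.25    -0.45]
  [  -0.40     0.60    -0.35]
  [  -0.20    -0.05     1.00]
Cofactors of I−A, C_ij = (−1)^(i+j)·(minor ij) (rows/columns in the sector order above):
  C_11 = (0.60)(1.00) − (-0.35)(-0.05) = 0.5825
  C_12 = −[(-0.40)(1.00) − (-0.35)(-0.20)] = 0.4700
  C_13 = (-0.40)(-0.05) − (0.60)(-0.20) = 0.1400
  C_21 = −[(-0.25)(1.00) − (-0.45)(-0.05)] = 0.2725
  C_22 = (1.00)(1.00) − (-0.45)(-0.20) = 0.9100
  C_23 = −[(1.00)(-0.05) − (-0.25)(-0.20)] = 0.1000
  C_31 = (-0.25)(-0.35) − (-0.45)(0.60) = 0.3575
  C_32 = −[(1.00)(-0.35) − (-0.45)(-0.40)] = 0.5300
  C_33 = (1.00)(0.60) − (-0.25)(-0.40) = 0.5000
det(I−A) = Σ_j (I−A)_1j·C_1j = (1.00)(0.5825) + (-0.25)(0.4700) + (-0.45)(0.1400) = 0.4020
adj(I−A) = Cᵀ =
  [ 0.5825   0.2725   0.3575]
  [ 0.4700   0.9100   0.5300]
  [ 0.1400   0.1000   0.5000]
(I − A)⁻¹ = adj(I−A) / det(I−A) ≈
  [   1.4490     0.6779     0.8893]
  [   1.1692     2.2637     1.3184]
  [   0.3483     0.2488     1.2438]
First solve x = (I − A)⁻¹ d = adj(I−A)·d / det(I−A); in particular x_3 = (0.1400·290 + 0.1000·220 + 0.5000·280) / 0.4020 = 202.60 / 0.4020 ≈ 503.9801.
Intermediate flow from 1 to 3: z_13 = a_13 · x_3 = 0.45 × 202.60 / 0.4020 = 91.17 / 0.4020 ≈ 226.79.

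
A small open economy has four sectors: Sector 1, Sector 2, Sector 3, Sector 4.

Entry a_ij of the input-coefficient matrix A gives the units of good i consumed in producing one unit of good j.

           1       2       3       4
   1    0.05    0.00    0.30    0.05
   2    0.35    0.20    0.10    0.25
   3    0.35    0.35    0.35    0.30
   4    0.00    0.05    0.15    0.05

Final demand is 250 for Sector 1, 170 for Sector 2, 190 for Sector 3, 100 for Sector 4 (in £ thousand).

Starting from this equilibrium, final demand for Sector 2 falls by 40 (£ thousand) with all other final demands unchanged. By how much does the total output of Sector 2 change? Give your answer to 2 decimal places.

Δx_2 = -67.08

I − A =
  [   0.95     0.00    -0.30    -0.05]
  [  -0.35     0.80    -0.10    -0.25]
  [  -0.35    -0.35     0.65    -0.30]
  [   0.00    -0.05    -0.15     0.95]
Compute the cofactors C_ij = (−1)^(i+j)·(3×3 minor ij) of I−A; the adjugate is their transpose:
adj(I−A) = Cᵀ =
  [ 0.40200   0.10850   0.23050   0.12250]
  [ 0.24675   0.44150   0.22825   0.20125]
  [ 0.38325   0.33100   0.70925   0.33125]
  [ 0.07350   0.07550   0.12400   0.34000]
det(I−A) = Σ_j (I−A)_1j·C_1j = (0.95)(0.40200) + (0.00)(0.24675) + (-0.30)(0.38325) + (-0.05)(0.07350) = 0.26325
(I − A)⁻¹ = adj(I−A) / det(I−A) ≈
  [   1.5271     0.4122     0.8756     0.4653]
  [   0.9373     1.6771     0.8670     0.7645]
  [   1.4558     1.2574     2.6942     1.2583]
  [   0.2792     0.2868     0.4710     1.2915]
Δx = (I − A)⁻¹ Δd with Δd having -40 in the Sector 2 component and 0 elsewhere.
So Δx_2 = L_22 · (-40), where L_22 = adj(I−A)_22 / det(I−A) = 0.44150 / 0.26325.
Δx_2 = 0.44150 × (-40) / 0.26325 = -17.66 / 0.26325 ≈ -67.08.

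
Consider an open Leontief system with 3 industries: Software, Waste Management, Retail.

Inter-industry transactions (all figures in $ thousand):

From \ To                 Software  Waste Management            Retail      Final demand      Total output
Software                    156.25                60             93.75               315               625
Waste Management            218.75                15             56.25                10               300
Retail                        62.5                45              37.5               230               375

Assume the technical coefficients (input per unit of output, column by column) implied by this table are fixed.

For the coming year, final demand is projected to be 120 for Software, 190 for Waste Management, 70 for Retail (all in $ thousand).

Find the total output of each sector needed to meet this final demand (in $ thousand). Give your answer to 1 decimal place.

Technical coefficients a_ij = z_ij / X_j:
  a_11 = 156.25/625 = 0.25, a_21 = 218.75/625 = 0.35, a_31 = 62.5/625 = 0.10
  a_12 = 60/300 = 0.20, a_22 = 15/300 = 0.05, a_32 = 45/300 = 0.15
  a_13 = 93.75/375 = 0.25, a_23 = 56.25/375 = 0.15, a_33 = 37.5/375 = 0.10
I − A =
  [   0.75    -0.20    -0.25]
  [  -0.35     0.95    -0.15]
  [  -0.10    -0.15     0.90]
Cofactors of I−A, C_ij = (−1)^(i+j)·(minor ij) (rows/columns in the sector order above):
  C_11 = (0.95)(0.90) − (-0.15)(-0.15) = 0.8325
  C_12 = −[(-0.35)(0.90) − (-0.15)(-0.10)] = 0.3300
  C_13 = (-0.35)(-0.15) − (0.95)(-0.10) = 0.1475
  C_21 = −[(-0.20)(0.90) − (-0.25)(-0.15)] = 0.2175
  C_22 = (0.75)(0.90) − (-0.25)(-0.10) = 0.6500
  C_23 = −[(0.75)(-0.15) − (-0.20)(-0.10)] = 0.1325
  C_31 = (-0.20)(-0.15) − (-0.25)(0.95) = 0.2675
  C_32 = −[(0.75)(-0.15) − (-0.25)(-0.35)] = 0.2000
  C_33 = (0.75)(0.95) − (-0.20)(-0.35) = 0.6425
det(I−A) = Σ_j (I−A)_1j·C_1j = (0.75)(0.8325) + (-0.20)(0.3300) + (-0.25)(0.1475) = 0.5215
adj(I−A) = Cᵀ =
  [ 0.8325   0.2175   0.2675]
  [ 0.3300   0.6500   0.2000]
  [ 0.1475   0.1325   0.6425]
(I − A)⁻¹ = adj(I−A) / det(I−A) ≈
  [   1.5964     0.4171     0.5129]
  [   0.6328     1.2464     0.3835]
  [   0.2828     0.2541     1.2320]
x = (I − A)⁻¹ d = adj(I−A)·d / det(I−A), with det(I−A) = 0.5215:
  x_1 = (0.8325·120 + 0.2175·190 + 0.2675·70) / 0.5215 = 159.95 / 0.5215 ≈ 306.7
  x_2 = (0.3300·120 + 0.6500·190 + 0.2000·70) / 0.5215 = 177.10 / 0.5215 ≈ 339.6
  x_3 = (0.1475·120 + 0.1325·190 + 0.6425·70) / 0.5215 = 87.85 / 0.5215 ≈ 168.5

x_1 = 306.7, x_2 = 339.6, x_3 = 168.5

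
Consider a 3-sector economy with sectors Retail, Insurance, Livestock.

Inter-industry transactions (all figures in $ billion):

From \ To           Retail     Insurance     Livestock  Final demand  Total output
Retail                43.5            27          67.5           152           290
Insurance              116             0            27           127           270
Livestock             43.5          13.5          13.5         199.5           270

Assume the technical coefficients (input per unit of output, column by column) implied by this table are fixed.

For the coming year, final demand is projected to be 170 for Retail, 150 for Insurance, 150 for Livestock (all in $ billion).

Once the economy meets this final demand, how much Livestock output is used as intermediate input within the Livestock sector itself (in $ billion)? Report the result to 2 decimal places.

Technical coefficients a_ij = z_ij / X_j:
  a_RR = 43.5/290 = 0.15, a_IR = 116/290 = 0.40, a_LR = 43.5/290 = 0.15
  a_RI = 27/270 = 0.10, a_II = 0/270 = 0.00, a_LI = 13.5/270 = 0.05
  a_RL = 67.5/270 = 0.25, a_IL = 27/270 = 0.10, a_LL = 13.5/270 = 0.05
I − A =
  [   0.85    -0.10    -0.25]
  [  -0.40     1.00    -0.10]
  [  -0.15    -0.05     0.95]
Cofactors of I−A, C_ij = (−1)^(i+j)·(minor ij) (rows/columns in the sector order above):
  C_11 = (1.00)(0.95) − (-0.10)(-0.05) = 0.9450
  C_12 = −[(-0.40)(0.95) − (-0.10)(-0.15)] = 0.3950
  C_13 = (-0.40)(-0.05) − (1.00)(-0.15) = 0.1700
  C_21 = −[(-0.10)(0.95) − (-0.25)(-0.05)] = 0.1075
  C_22 = (0.85)(0.95) − (-0.25)(-0.15) = 0.7700
  C_23 = −[(0.85)(-0.05) − (-0.10)(-0.15)] = 0.0575
  C_31 = (-0.10)(-0.10) − (-0.25)(1.00) = 0.2600
  C_32 = −[(0.85)(-0.10) − (-0.25)(-0.40)] = 0.1850
  C_33 = (0.85)(1.00) − (-0.10)(-0.40) = 0.8100
det(I−A) = Σ_j (I−A)_1j·C_1j = (0.85)(0.9450) + (-0.10)(0.3950) + (-0.25)(0.1700) = 0.72125
adj(I−A) = Cᵀ =
  [ 0.9450   0.1075   0.2600]
  [ 0.3950   0.7700   0.1850]
  [ 0.1700   0.0575   0.8100]
(I − A)⁻¹ = adj(I−A) / det(I−A) ≈
  [   1.3102     0.1490     0.3605]
  [   0.5477     1.0676     0.2565]
  [   0.2357     0.0797     1.1231]
First solve x = (I − A)⁻¹ d = adj(I−A)·d / det(I−A); in particular x_L = (0.1700·170 + 0.0575·150 + 0.8100·150) / 0.72125 = 159.025 / 0.72125 ≈ 220.4853.
Intermediate flow from L to L: z_LL = a_LL · x_L = 0.05 × 159.025 / 0.72125 = 7.95125 / 0.72125 ≈ 11.02.

z_LL = 11.02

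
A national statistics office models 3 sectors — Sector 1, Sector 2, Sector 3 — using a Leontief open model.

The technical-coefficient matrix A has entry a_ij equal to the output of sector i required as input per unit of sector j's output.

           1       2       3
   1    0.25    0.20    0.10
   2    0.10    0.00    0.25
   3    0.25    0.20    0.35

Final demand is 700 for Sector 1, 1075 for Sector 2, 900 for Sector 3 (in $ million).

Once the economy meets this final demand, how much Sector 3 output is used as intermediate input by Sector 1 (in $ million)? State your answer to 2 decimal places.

I − A =
  [   0.75    -0.20    -0.10]
  [  -0.10     1.00    -0.25]
  [  -0.25    -0.20     0.65]
Cofactors of I−A, C_ij = (−1)^(i+j)·(minor ij) (rows/columns in the sector order above):
  C_11 = (1.00)(0.65) − (-0.25)(-0.20) = 0.6000
  C_12 = −[(-0.10)(0.65) − (-0.25)(-0.25)] = 0.1275
  C_13 = (-0.10)(-0.20) − (1.00)(-0.25) = 0.2700
  C_21 = −[(-0.20)(0.65) − (-0.10)(-0.20)] = 0.1500
  C_22 = (0.75)(0.65) − (-0.10)(-0.25) = 0.4625
  C_23 = −[(0.75)(-0.20) − (-0.20)(-0.25)] = 0.2000
  C_31 = (-0.20)(-0.25) − (-0.10)(1.00) = 0.1500
  C_32 = −[(0.75)(-0.25) − (-0.10)(-0.10)] = 0.1975
  C_33 = (0.75)(1.00) − (-0.20)(-0.10) = 0.7300
det(I−A) = Σ_j (I−A)_1j·C_1j = (0.75)(0.6000) + (-0.20)(0.1275) + (-0.10)(0.2700) = 0.3975
adj(I−A) = Cᵀ =
  [ 0.6000   0.1500   0.1500]
  [ 0.1275   0.4625   0.1975]
  [ 0.2700   0.2000   0.7300]
(I − A)⁻¹ = adj(I−A) / det(I−A) ≈
  [   1.5094     0.3774     0.3774]
  [   0.3208     1.1635     0.4969]
  [   0.6792     0.5031     1.8365]
First solve x = (I − A)⁻¹ d = adj(I−A)·d / det(I−A); in particular x_1 = (0.6000·700 + 0.1500·1075 + 0.1500·900) / 0.3975 = 716.25 / 0.3975 ≈ 1801.8868.
Intermediate flow from 3 to 1: z_31 = a_31 · x_1 = 0.25 × 716.25 / 0.3975 = 179.0625 / 0.3975 ≈ 450.47.

z_31 = 450.47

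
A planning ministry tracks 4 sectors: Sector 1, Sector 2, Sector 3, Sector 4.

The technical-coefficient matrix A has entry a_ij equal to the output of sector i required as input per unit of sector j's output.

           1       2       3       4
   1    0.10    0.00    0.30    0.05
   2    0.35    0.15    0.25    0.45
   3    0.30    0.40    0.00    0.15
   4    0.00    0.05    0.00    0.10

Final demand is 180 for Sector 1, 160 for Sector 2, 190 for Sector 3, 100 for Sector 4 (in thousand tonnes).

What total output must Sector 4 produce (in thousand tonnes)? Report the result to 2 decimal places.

I − A =
  [   0.90     0.00    -0.30    -0.05]
  [  -0.35     0.85    -0.25    -0.45]
  [  -0.30    -0.40     1.00    -0.15]
  [   0.00    -0.05     0.00     0.90]
Compute the cofactors C_ij = (−1)^(i+j)·(3×3 minor ij) of I−A; the adjugate is their transpose:
adj(I−A) = Cᵀ =
  [ 0.650625   0.112750   0.223375   0.129750]
  [ 0.382500   0.729000   0.297000   0.435250]
  [ 0.351375   0.331500   0.667375   0.296500]
  [ 0.021250   0.040500   0.016500   0.556500]
det(I−A) = Σ_j (I−A)_1j·C_1j = (0.90)(0.650625) + (0.00)(0.382500) + (-0.30)(0.351375) + (-0.05)(0.021250) = 0.4790875
(I − A)⁻¹ = adj(I−A) / det(I−A) ≈
  [   1.3581     0.2353     0.4663     0.2708]
  [   0.7984     1.5216     0.6199     0.9085]
  [   0.7334     0.6919     1.3930     0.6189]
  [   0.0444     0.0845     0.0344     1.1616]
x = (I − A)⁻¹ d = adj(I−A)·d / det(I−A), with det(I−A) = 0.4790875:
  x_1 = (0.650625·180 + 0.112750·160 + 0.223375·190 + 0.129750·100) / 0.4790875 = 190.56875 / 0.4790875 ≈ 397.77
  x_2 = (0.382500·180 + 0.729000·160 + 0.297000·190 + 0.435250·100) / 0.4790875 = 285.445 / 0.4790875 ≈ 595.81
  x_3 = (0.351375·180 + 0.331500·160 + 0.667375·190 + 0.296500·100) / 0.4790875 = 272.73875 / 0.4790875 ≈ 569.29
  x_4 = (0.021250·180 + 0.040500·160 + 0.016500·190 + 0.556500·100) / 0.4790875 = 69.09 / 0.4790875 ≈ 144.21

x_4 = 144.21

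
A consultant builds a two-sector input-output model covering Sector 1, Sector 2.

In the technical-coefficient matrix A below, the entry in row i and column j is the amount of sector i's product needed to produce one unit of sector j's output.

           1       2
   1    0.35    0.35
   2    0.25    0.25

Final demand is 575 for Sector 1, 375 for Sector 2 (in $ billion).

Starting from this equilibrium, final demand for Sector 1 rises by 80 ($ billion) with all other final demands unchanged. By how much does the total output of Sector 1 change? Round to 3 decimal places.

Δx_1 = 150.000

I − A =
  [   0.65    -0.35]
  [  -0.25     0.75]
det(I−A) = (0.65)(0.75) − (-0.35)(-0.25) = 0.4000
adj(I−A) = [[0.75, 0.35], [0.25, 0.65]]
(I − A)⁻¹ = adj(I−A) / det(I−A) ≈
  [   1.8750     0.8750]
  [   0.6250     1.6250]
Δx = (I − A)⁻¹ Δd with Δd having +80 in the Sector 1 component and 0 elsewhere.
So Δx_1 = L_11 · (+80), where L_11 = adj(I−A)_11 / det(I−A) = 0.75 / 0.4000.
Δx_1 = 0.75 × (+80) / 0.4000 = 60.00 / 0.4000 = 150.000.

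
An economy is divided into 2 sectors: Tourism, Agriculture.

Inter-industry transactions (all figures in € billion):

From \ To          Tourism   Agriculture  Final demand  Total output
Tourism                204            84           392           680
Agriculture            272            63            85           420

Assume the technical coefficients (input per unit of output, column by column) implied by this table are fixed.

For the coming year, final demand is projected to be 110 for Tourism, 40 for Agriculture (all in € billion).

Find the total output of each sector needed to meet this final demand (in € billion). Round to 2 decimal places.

Technical coefficients a_ij = z_ij / X_j:
  a_11 = 204/680 = 0.30, a_21 = 272/680 = 0.40
  a_12 = 84/420 = 0.20, a_22 = 63/420 = 0.15
I − A =
  [   0.70    -0.20]
  [  -0.40     0.85]
det(I−A) = (0.70)(0.85) − (-0.20)(-0.40) = 0.5150
adj(I−A) = [[0.85, 0.20], [0.40, 0.70]]
(I − A)⁻¹ = adj(I−A) / det(I−A) ≈
  [   1.6505     0.3883]
  [   0.7767     1.3592]
x = (I − A)⁻¹ d = adj(I−A)·d / det(I−A), with det(I−A) = 0.5150:
  x_1 = (0.85·110 + 0.20·40) / 0.5150 = 101.50 / 0.5150 ≈ 197.09
  x_2 = (0.40·110 + 0.70·40) / 0.5150 = 72.00 / 0.5150 ≈ 139.81

x_1 = 197.09, x_2 = 139.81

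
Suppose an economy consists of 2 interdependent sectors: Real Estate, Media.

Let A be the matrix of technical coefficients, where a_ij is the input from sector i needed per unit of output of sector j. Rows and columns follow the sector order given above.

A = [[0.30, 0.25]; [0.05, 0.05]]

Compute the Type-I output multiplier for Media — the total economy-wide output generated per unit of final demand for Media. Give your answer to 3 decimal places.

I − A =
  [   0.70    -0.25]
  [  -0.05     0.95]
det(I−A) = (0.70)(0.95) − (-0.25)(-0.05) = 0.6525
adj(I−A) = [[0.95, 0.25], [0.05, 0.70]]
(I − A)⁻¹ = adj(I−A) / det(I−A) ≈
  [   1.4559     0.3831]
  [   0.0766     1.0728]
The output multiplier for sector j is the column-j sum of the Leontief inverse (I − A)⁻¹ = adj(I−A) / det(I−A).
Column 2 of adj(I−A): (0.25, 0.70); det(I−A) = 0.6525.
m_2 = (0.25 + 0.70) / 0.6525 = 0.95 / 0.6525 ≈ 1.456.

m_2 = 1.456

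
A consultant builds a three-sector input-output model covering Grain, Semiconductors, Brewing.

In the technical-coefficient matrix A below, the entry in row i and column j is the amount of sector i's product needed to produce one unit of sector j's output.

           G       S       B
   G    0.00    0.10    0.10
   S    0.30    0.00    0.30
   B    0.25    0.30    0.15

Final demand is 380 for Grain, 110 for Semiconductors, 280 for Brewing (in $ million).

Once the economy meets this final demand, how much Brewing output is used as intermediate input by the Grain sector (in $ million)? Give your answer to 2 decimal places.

z_BG = 121.88

I − A =
  [   1.00    -0.10    -0.10]
  [  -0.30     1.00    -0.30]
  [  -0.25    -0.30     0.85]
Cofactors of I−A, C_ij = (−1)^(i+j)·(minor ij) (rows/columns in the sector order above):
  C_11 = (1.00)(0.85) − (-0.30)(-0.30) = 0.7600
  C_12 = −[(-0.30)(0.85) − (-0.30)(-0.25)] = 0.3300
  C_13 = (-0.30)(-0.30) − (1.00)(-0.25) = 0.3400
  C_21 = −[(-0.10)(0.85) − (-0.10)(-0.30)] = 0.1150
  C_22 = (1.00)(0.85) − (-0.10)(-0.25) = 0.8250
  C_23 = −[(1.00)(-0.30) − (-0.10)(-0.25)] = 0.3250
  C_31 = (-0.10)(-0.30) − (-0.10)(1.00) = 0.1300
  C_32 = −[(1.00)(-0.30) − (-0.10)(-0.30)] = 0.3300
  C_33 = (1.00)(1.00) − (-0.10)(-0.30) = 0.9700
det(I−A) = Σ_j (I−A)_1j·C_1j = (1.00)(0.7600) + (-0.10)(0.3300) + (-0.10)(0.3400) = 0.6930
adj(I−A) = Cᵀ =
  [ 0.7600   0.1150   0.1300]
  [ 0.3300   0.8250   0.3300]
  [ 0.3400   0.3250   0.9700]
(I − A)⁻¹ = adj(I−A) / det(I−A) ≈
  [   1.0967     0.1659     0.1876]
  [   0.4762     1.1905     0.4762]
  [   0.4906     0.4690     1.3997]
First solve x = (I − A)⁻¹ d = adj(I−A)·d / det(I−A); in particular x_G = (0.7600·380 + 0.1150·110 + 0.1300·280) / 0.6930 = 337.85 / 0.6930 ≈ 487.5180.
Intermediate flow from B to G: z_BG = a_BG · x_G = 0.25 × 337.85 / 0.6930 = 84.4625 / 0.6930 ≈ 121.88.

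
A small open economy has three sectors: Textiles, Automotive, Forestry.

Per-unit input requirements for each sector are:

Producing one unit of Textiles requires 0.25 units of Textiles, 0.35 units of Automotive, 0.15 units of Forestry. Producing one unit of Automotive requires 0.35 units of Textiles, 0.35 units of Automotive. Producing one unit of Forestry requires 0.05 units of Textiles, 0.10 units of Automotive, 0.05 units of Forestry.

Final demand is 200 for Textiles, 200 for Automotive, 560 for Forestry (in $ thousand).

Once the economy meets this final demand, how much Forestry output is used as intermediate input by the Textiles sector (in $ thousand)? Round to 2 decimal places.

z_31 = 101.51

I − A =
  [   0.75    -0.35    -0.05]
  [  -0.35     0.65    -0.10]
  [  -0.15     0.00     0.95]
Cofactors of I−A, C_ij = (−1)^(i+j)·(minor ij) (rows/columns in the sector order above):
  C_11 = (0.65)(0.95) − (-0.10)(0.00) = 0.6175
  C_12 = −[(-0.35)(0.95) − (-0.10)(-0.15)] = 0.3475
  C_13 = (-0.35)(0.00) − (0.65)(-0.15) = 0.0975
  C_21 = −[(-0.35)(0.95) − (-0.05)(0.00)] = 0.3325
  C_22 = (0.75)(0.95) − (-0.05)(-0.15) = 0.7050
  C_23 = −[(0.75)(0.00) − (-0.35)(-0.15)] = 0.0525
  C_31 = (-0.35)(-0.10) − (-0.05)(0.65) = 0.0675
  C_32 = −[(0.75)(-0.10) − (-0.05)(-0.35)] = 0.0925
  C_33 = (0.75)(0.65) − (-0.35)(-0.35) = 0.3650
det(I−A) = Σ_j (I−A)_1j·C_1j = (0.75)(0.6175) + (-0.35)(0.3475) + (-0.05)(0.0975) = 0.336625
adj(I−A) = Cᵀ =
  [ 0.6175   0.3325   0.0675]
  [ 0.3475   0.7050   0.0925]
  [ 0.0975   0.0525   0.3650]
(I − A)⁻¹ = adj(I−A) / det(I−A) ≈
  [   1.8344     0.9877     0.2005]
  [   1.0323     2.0943     0.2748]
  [   0.2896     0.1560     1.0843]
First solve x = (I − A)⁻¹ d = adj(I−A)·d / det(I−A); in particular x_1 = (0.6175·200 + 0.3325·200 + 0.0675·560) / 0.336625 = 227.80 / 0.336625 ≈ 676.7174.
Intermediate flow from 3 to 1: z_31 = a_31 · x_1 = 0.15 × 227.80 / 0.336625 = 34.17 / 0.336625 ≈ 101.51.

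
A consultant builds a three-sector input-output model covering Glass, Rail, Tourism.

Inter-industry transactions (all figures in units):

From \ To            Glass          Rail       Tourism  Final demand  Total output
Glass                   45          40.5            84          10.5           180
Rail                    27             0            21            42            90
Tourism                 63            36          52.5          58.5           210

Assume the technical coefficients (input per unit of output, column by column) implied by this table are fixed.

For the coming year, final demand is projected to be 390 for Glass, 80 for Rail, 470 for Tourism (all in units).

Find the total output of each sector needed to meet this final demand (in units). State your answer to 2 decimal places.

x_1 = 1740.50, x_2 = 512.29, x_3 = 1712.12

Technical coefficients a_ij = z_ij / X_j:
  a_11 = 45/180 = 0.25, a_21 = 27/180 = 0.15, a_31 = 63/180 = 0.35
  a_12 = 40.5/90 = 0.45, a_22 = 0/90 = 0.00, a_32 = 36/90 = 0.40
  a_13 = 84/210 = 0.40, a_23 = 21/210 = 0.10, a_33 = 52.5/210 = 0.25
I − A =
  [   0.75    -0.45    -0.40]
  [  -0.15     1.00    -0.10]
  [  -0.35    -0.40     0.75]
Cofactors of I−A, C_ij = (−1)^(i+j)·(minor ij) (rows/columns in the sector order above):
  C_11 = (1.00)(0.75) − (-0.10)(-0.40) = 0.7100
  C_12 = −[(-0.15)(0.75) − (-0.10)(-0.35)] = 0.1475
  C_13 = (-0.15)(-0.40) − (1.00)(-0.35) = 0.4100
  C_21 = −[(-0.45)(0.75) − (-0.40)(-0.40)] = 0.4975
  C_22 = (0.75)(0.75) − (-0.40)(-0.35) = 0.4225
  C_23 = −[(0.75)(-0.40) − (-0.45)(-0.35)] = 0.4575
  C_31 = (-0.45)(-0.10) − (-0.40)(1.00) = 0.4450
  C_32 = −[(0.75)(-0.10) − (-0.40)(-0.15)] = 0.1350
  C_33 = (0.75)(1.00) − (-0.45)(-0.15) = 0.6825
det(I−A) = Σ_j (I−A)_1j·C_1j = (0.75)(0.7100) + (-0.45)(0.1475) + (-0.40)(0.4100) = 0.302125
adj(I−A) = Cᵀ =
  [ 0.7100   0.4975   0.4450]
  [ 0.1475   0.4225   0.1350]
  [ 0.4100   0.4575   0.6825]
(I − A)⁻¹ = adj(I−A) / det(I−A) ≈
  [   2.3500     1.6467     1.4729]
  [   0.4882     1.3984     0.4468]
  [   1.3571     1.5143     2.2590]
x = (I − A)⁻¹ d = adj(I−A)·d / det(I−A), with det(I−A) = 0.302125:
  x_1 = (0.7100·390 + 0.4975·80 + 0.4450·470) / 0.302125 = 525.85 / 0.302125 ≈ 1740.50
  x_2 = (0.1475·390 + 0.4225·80 + 0.1350·470) / 0.302125 = 154.775 / 0.302125 ≈ 512.29
  x_3 = (0.4100·390 + 0.4575·80 + 0.6825·470) / 0.302125 = 517.275 / 0.302125 ≈ 1712.12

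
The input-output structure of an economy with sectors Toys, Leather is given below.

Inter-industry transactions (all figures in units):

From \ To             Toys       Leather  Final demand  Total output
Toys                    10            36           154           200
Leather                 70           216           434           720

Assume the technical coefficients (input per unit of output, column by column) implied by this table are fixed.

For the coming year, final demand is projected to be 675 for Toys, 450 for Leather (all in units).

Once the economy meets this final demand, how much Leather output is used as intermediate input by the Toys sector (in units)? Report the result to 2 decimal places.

Technical coefficients a_ij = z_ij / X_j:
  a_TT = 10/200 = 0.05, a_LT = 70/200 = 0.35
  a_TL = 36/720 = 0.05, a_LL = 216/720 = 0.30
I − A =
  [   0.95    -0.05]
  [  -0.35     0.70]
det(I−A) = (0.95)(0.70) − (-0.05)(-0.35) = 0.6475
adj(I−A) = [[0.70, 0.05], [0.35, 0.95]]
(I − A)⁻¹ = adj(I−A) / det(I−A) ≈
  [   1.0811     0.0772]
  [   0.5405     1.4672]
First solve x = (I − A)⁻¹ d = adj(I−A)·d / det(I−A); in particular x_T = (0.70·675 + 0.05·450) / 0.6475 = 495.00 / 0.6475 ≈ 764.4788.
Intermediate flow from L to T: z_LT = a_LT · x_T = 0.35 × 495.00 / 0.6475 = 173.25 / 0.6475 ≈ 267.57.

z_LT = 267.57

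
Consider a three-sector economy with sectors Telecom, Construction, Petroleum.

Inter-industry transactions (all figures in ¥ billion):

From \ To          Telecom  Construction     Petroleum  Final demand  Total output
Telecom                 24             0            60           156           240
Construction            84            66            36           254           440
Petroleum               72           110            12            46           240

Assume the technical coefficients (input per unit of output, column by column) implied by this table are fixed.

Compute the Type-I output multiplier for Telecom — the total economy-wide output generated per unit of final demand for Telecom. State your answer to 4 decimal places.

m_1 = 2.4532

Technical coefficients a_ij = z_ij / X_j:
  a_11 = 24/240 = 0.10, a_21 = 84/240 = 0.35, a_31 = 72/240 = 0.30
  a_12 = 0/440 = 0.00, a_22 = 66/440 = 0.15, a_32 = 110/440 = 0.25
  a_13 = 60/240 = 0.25, a_23 = 36/240 = 0.15, a_33 = 12/240 = 0.05
I − A =
  [   0.90     0.00    -0.25]
  [  -0.35     0.85    -0.15]
  [  -0.30    -0.25     0.95]
Cofactors of I−A, C_ij = (−1)^(i+j)·(minor ij) (rows/columns in the sector order above):
  C_11 = (0.85)(0.95) − (-0.15)(-0.25) = 0.7700
  C_12 = −[(-0.35)(0.95) − (-0.15)(-0.30)] = 0.3775
  C_13 = (-0.35)(-0.25) − (0.85)(-0.30) = 0.3425
  C_21 = −[(0.00)(0.95) − (-0.25)(-0.25)] = 0.0625
  C_22 = (0.90)(0.95) − (-0.25)(-0.30) = 0.7800
  C_23 = −[(0.90)(-0.25) − (0.00)(-0.30)] = 0.2250
  C_31 = (0.00)(-0.15) − (-0.25)(0.85) = 0.2125
  C_32 = −[(0.90)(-0.15) − (-0.25)(-0.35)] = 0.2225
  C_33 = (0.90)(0.85) − (0.00)(-0.35) = 0.7650
det(I−A) = Σ_j (I−A)_1j·C_1j = (0.90)(0.7700) + (0.00)(0.3775) + (-0.25)(0.3425) = 0.607375
adj(I−A) = Cᵀ =
  [ 0.7700   0.0625   0.2125]
  [ 0.3775   0.7800   0.2225]
  [ 0.3425   0.2250   0.7650]
(I − A)⁻¹ = adj(I−A) / det(I−A) ≈
  [   1.26775     0.10290     0.34987]
  [   0.62153     1.28421     0.36633]
  [   0.56390     0.37045     1.25952]
The output multiplier for sector j is the column-j sum of the Leontief inverse (I − A)⁻¹ = adj(I−A) / det(I−A).
Column 1 of adj(I−A): (0.7700, 0.3775, 0.3425); det(I−A) = 0.607375.
m_1 = (0.7700 + 0.3775 + 0.3425) / 0.607375 = 1.49 / 0.607375 ≈ 2.4532.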